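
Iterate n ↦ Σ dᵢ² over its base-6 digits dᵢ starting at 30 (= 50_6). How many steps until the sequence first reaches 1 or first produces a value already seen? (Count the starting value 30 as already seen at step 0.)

30 = (5,0)_6 → 5² + 0² = 25
25 = (4,1)_6 → 4² + 1² = 17
17 = (2,5)_6 → 2² + 5² = 29
29 = (4,5)_6 → 4² + 5² = 41
41 = (1,0,5)_6 → 1² + 0² + 5² = 26
26 = (4,2)_6 → 4² + 2² = 20
20 = (3,2)_6 → 3² + 2² = 13
13 = (2,1)_6 → 2² + 1² = 5
5 = (5)_6 → 5² = 25  — 25 repeats.
That took 9 steps.

9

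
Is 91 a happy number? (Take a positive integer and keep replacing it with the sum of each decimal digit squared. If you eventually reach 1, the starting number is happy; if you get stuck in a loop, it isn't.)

happy

91 → 9² + 1² = 82
82 → 8² + 2² = 68
68 → 6² + 8² = 100
100 → 1² + 0² + 0² = 1  — reached 1.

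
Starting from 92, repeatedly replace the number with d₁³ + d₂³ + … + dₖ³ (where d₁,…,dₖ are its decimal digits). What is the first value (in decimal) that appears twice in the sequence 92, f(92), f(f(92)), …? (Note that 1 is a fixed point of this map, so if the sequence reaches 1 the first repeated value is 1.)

371

92 → 9³ + 2³ = 729 + 8 = 737
737 → 7³ + 3³ + 7³ = 343 + 27 + 343 = 713
713 → 7³ + 1³ + 3³ = 343 + 1 + 27 = 371
371 → 3³ + 7³ + 1³ = 27 + 343 + 1 = 371  — 371 already appeared earlier.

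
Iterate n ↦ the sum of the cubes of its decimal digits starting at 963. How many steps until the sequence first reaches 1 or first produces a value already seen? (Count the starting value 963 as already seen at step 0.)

963 → 972
972 → 1080
1080 → 513
513 → 153
153 → 153  — 153 repeats.
That took 5 steps.

5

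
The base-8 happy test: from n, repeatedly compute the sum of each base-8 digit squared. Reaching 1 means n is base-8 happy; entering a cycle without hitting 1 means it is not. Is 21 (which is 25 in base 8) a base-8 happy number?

21 = (2,5)_8 → 2² + 5² = 29
29 = (3,5)_8 → 3² + 5² = 34
34 = (4,2)_8 → 4² + 2² = 20
20 = (2,4)_8 → 2² + 4² = 20  — 20 already seen; the sequence cycles without reaching 1.

not base-8 happy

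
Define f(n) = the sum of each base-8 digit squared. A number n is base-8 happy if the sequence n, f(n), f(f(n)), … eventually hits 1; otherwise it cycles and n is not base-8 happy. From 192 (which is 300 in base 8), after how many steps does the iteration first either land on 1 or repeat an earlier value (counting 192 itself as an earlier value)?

192 = (3,0,0)_8 → 3² + 0² + 0² = 9
9 = (1,1)_8 → 1² + 1² = 2
2 = (2)_8 → 2² = 4
4 = (4)_8 → 4² = 16
16 = (2,0)_8 → 2² + 0² = 4  — 4 repeats.
That took 5 steps.

5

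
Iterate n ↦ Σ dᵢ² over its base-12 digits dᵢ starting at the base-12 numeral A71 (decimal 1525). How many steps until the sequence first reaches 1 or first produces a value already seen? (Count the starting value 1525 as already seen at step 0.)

6

1525 = (10,7,1)_12 → 150
150 = (1,0,6)_12 → 37
37 = (3,1)_12 → 10
10 = (10)_12 → 100
100 = (8,4)_12 → 80
80 = (6,8)_12 → 100  — 100 repeats.
That took 6 steps.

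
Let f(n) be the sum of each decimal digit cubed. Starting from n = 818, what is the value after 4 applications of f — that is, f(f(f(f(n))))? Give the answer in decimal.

737

818 → 8³ + 1³ + 8³ = 1025
1025 → 1³ + 0³ + 2³ + 5³ = 134
134 → 1³ + 3³ + 4³ = 92
92 → 9³ + 2³ = 737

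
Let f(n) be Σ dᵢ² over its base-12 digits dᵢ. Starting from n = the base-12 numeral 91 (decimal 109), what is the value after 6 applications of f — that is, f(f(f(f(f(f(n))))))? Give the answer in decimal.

25

109 = (9,1)_12 → 9² + 1² = 81 + 1 = 82
82 = (6,10)_12 → 6² + 10² = 36 + 100 = 136
136 = (11,4)_12 → 11² + 4² = 121 + 16 = 137
137 = (11,5)_12 → 11² + 5² = 121 + 25 = 146
146 = (1,0,2)_12 → 1² + 0² + 2² = 1 + 0 + 4 = 5
5 = (5)_12 → 5² = 25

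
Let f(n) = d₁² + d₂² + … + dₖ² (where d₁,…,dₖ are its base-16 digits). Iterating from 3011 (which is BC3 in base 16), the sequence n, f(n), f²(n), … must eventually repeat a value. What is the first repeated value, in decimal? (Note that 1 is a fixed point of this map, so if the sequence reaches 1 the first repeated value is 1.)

3011 = (11,12,3)_16 → 11² + 12² + 3² = 121 + 144 + 9 = 274
274 = (1,1,2)_16 → 1² + 1² + 2² = 1 + 1 + 4 = 6
6 = (6)_16 → 6² = 36
36 = (2,4)_16 → 2² + 4² = 4 + 16 = 20
20 = (1,4)_16 → 1² + 4² = 1 + 16 = 17
17 = (1,1)_16 → 1² + 1² = 1 + 1 = 2
2 = (2)_16 → 2² = 4
4 = (4)_16 → 4² = 16
16 = (1,0)_16 → 1² + 0² = 1 + 0 = 1  — reached the fixed point 1.
1 → 1, so 1 is the first repeated value.

1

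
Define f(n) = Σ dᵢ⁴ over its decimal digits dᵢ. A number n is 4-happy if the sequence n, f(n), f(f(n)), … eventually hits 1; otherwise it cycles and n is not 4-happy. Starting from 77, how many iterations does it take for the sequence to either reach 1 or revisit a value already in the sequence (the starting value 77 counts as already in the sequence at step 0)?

13

77 → 4802
4802 → 4368
4368 → 5729
5729 → 9603
9603 → 7938
7938 → 13139
13139 → 6725
6725 → 4338
4338 → 4514
4514 → 1138
1138 → 4179
4179 → 9219
9219 → 13139  — 13139 repeats.
That took 13 steps.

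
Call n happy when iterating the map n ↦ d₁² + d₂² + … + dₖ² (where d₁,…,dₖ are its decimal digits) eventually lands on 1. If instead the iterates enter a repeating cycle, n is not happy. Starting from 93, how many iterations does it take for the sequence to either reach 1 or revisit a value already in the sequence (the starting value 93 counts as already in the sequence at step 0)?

93 → 90
90 → 81
81 → 65
65 → 61
61 → 37
37 → 58
58 → 89
89 → 145
145 → 42
42 → 20
20 → 4
4 → 16
16 → 37  — 37 repeats.
That took 13 steps.

13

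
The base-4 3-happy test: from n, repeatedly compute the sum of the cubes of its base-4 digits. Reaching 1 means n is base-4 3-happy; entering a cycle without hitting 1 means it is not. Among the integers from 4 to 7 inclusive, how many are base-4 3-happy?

4: 4 → 1  — base-4 3-happy
5: 5 → 2 → 8 → 8  — not base-4 3-happy
6: 6 → 9 → 9  — not base-4 3-happy
7: 7 → 28 → 28  — not base-4 3-happy
base-4 3-happy: 4

1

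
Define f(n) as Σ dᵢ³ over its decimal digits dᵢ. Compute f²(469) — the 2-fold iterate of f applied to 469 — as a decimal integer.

469 → 4³ + 6³ + 9³ = 1009
1009 → 1³ + 0³ + 0³ + 9³ = 730

730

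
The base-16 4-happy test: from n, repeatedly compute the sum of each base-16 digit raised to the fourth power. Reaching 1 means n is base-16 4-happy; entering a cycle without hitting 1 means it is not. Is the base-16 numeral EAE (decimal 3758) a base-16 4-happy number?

3758 = (14,10,14)_16 → 14⁴ + 10⁴ + 14⁴ = 38416 + 10000 + 38416 = 86832
86832 = (1,5,3,3,0)_16 → 1⁴ + 5⁴ + 3⁴ + 3⁴ + 0⁴ = 1 + 625 + 81 + 81 + 0 = 788
788 = (3,1,4)_16 → 3⁴ + 1⁴ + 4⁴ = 81 + 1 + 256 = 338
338 = (1,5,2)_16 → 1⁴ + 5⁴ + 2⁴ = 1 + 625 + 16 = 642
642 = (2,8,2)_16 → 2⁴ + 8⁴ + 2⁴ = 16 + 4096 + 16 = 4128
4128 = (1,0,2,0)_16 → 1⁴ + 0⁴ + 2⁴ + 0⁴ = 1 + 0 + 16 + 0 = 17
17 = (1,1)_16 → 1⁴ + 1⁴ = 1 + 1 = 2
2 = (2)_16 → 2⁴ = 16
16 = (1,0)_16 → 1⁴ + 0⁴ = 1 + 0 = 1  — reached 1.

base-16 4-happy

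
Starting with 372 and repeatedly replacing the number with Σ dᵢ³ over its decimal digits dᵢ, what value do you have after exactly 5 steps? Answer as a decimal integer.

372 → 378
378 → 882
882 → 1032
1032 → 36
36 → 243

243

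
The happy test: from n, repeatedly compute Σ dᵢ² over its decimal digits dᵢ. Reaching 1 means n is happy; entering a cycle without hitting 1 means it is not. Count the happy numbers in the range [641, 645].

641: 641 → 53 → 34 → 25 → 29 → 85 → 89 → 145 → 42 → 20 → 4 → 16 → 37 → 58 → 89  (repeats 89)
642: 642 → 56 → 61 → 37 → 58 → 89 → 145 → 42 → 20 → 4 → 16 → 37  (repeats 37)
643: 643 → 61 → 37 → 58 → 89 → 145 → 42 → 20 → 4 → 16 → 37  (repeats 37)
644: 644 → 68 → 100 → 1  (reaches 1)
645: 645 → 77 → 98 → 145 → 42 → 20 → 4 → 16 → 37 → 58 → 89 → 145  (repeats 145)
happy: 644

1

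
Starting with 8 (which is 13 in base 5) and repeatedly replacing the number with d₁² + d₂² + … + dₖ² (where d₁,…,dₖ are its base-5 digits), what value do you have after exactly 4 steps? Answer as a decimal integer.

10

8 = (1,3)_5 → 1² + 3² = 1 + 9 = 10
10 = (2,0)_5 → 2² + 0² = 4 + 0 = 4
4 = (4)_5 → 4² = 16
16 = (3,1)_5 → 3² + 1² = 9 + 1 = 10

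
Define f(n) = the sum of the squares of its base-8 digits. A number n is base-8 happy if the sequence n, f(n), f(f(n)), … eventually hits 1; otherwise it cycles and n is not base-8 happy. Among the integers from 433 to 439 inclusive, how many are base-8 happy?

2

433: 433 → 73 → 3 → 9 → 2 → 4 → 16 → 4  — not base-8 happy
434: 434 → 76 → 18 → 8 → 1  — base-8 happy
435: 435 → 81 → 6 → 36 → 32 → 16 → 4 → 16  — not base-8 happy
436: 436 → 88 → 10 → 5 → 25 → 10  — not base-8 happy
437: 437 → 97 → 18 → 8 → 1  — base-8 happy
438: 438 → 108 → 42 → 29 → 34 → 20 → 20  — not base-8 happy
439: 439 → 121 → 51 → 45 → 50 → 40 → 25 → 10 → 5 → 25  — not base-8 happy
base-8 happy: 434, 437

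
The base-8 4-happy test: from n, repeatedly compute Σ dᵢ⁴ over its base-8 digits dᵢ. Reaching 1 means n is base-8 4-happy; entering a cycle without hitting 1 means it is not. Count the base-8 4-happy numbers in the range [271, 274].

1

271: 271 → 2658 → 898 → 1313 → 529 → 18 → 32 → 256 → 256  (repeats 256)
272: 272 → 272  (repeats 272)
273: 273 → 273  (repeats 273)
274: 274 → 288 → 512 → 1  (reaches 1)
base-8 4-happy: 274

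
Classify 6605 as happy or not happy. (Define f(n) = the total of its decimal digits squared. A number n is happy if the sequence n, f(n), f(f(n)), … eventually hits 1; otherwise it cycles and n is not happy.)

6605 → 6² + 6² + 0² + 5² = 97
97 → 9² + 7² = 130
130 → 1² + 3² + 0² = 10
10 → 1² + 0² = 1  — reached 1.

happy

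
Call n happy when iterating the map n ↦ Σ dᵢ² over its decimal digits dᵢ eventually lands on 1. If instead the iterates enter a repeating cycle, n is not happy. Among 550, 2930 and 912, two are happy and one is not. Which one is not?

550

550: 550 → 50 → 25 → 29 → 85 → 89 → 145 → 42 → 20 → 4 → 16 → 37 → 58 → 89  — repeats 89 (not happy)
2930: 2930 → 94 → 97 → 130 → 10 → 1  — reaches 1 (happy)
912: 912 → 86 → 100 → 1  — reaches 1 (happy)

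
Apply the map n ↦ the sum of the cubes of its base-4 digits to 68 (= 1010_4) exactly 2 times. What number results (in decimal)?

68 = (1,0,1,0)_4 → 1³ + 0³ + 1³ + 0³ = 2
2 = (2)_4 → 2³ = 8

8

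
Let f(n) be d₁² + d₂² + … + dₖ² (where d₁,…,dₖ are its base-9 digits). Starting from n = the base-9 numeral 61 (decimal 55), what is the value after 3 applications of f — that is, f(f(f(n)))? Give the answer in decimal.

55 = (6,1)_9 → 37
37 = (4,1)_9 → 17
17 = (1,8)_9 → 65

65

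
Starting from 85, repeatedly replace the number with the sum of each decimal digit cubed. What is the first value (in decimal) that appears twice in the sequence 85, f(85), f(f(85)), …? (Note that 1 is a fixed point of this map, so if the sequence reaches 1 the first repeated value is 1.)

85 → 8³ + 5³ = 637
637 → 6³ + 3³ + 7³ = 586
586 → 5³ + 8³ + 6³ = 853
853 → 8³ + 5³ + 3³ = 664
664 → 6³ + 6³ + 4³ = 496
496 → 4³ + 9³ + 6³ = 1009
1009 → 1³ + 0³ + 0³ + 9³ = 730
730 → 7³ + 3³ + 0³ = 370
370 → 3³ + 7³ + 0³ = 370  — 370 already appeared earlier.

370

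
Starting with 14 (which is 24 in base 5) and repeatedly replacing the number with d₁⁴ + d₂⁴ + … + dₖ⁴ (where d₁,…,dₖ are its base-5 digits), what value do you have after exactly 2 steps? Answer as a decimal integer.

14 = (2,4)_5 → 2⁴ + 4⁴ = 16 + 256 = 272
272 = (2,0,4,2)_5 → 2⁴ + 0⁴ + 4⁴ + 2⁴ = 16 + 0 + 256 + 16 = 288

288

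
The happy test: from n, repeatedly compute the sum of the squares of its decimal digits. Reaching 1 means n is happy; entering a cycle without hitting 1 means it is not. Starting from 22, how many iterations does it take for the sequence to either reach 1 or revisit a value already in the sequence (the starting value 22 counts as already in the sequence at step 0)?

22 → 2² + 2² = 8
8 → 8² = 64
64 → 6² + 4² = 52
52 → 5² + 2² = 29
29 → 2² + 9² = 85
85 → 8² + 5² = 89
89 → 8² + 9² = 145
145 → 1² + 4² + 5² = 42
42 → 4² + 2² = 20
20 → 2² + 0² = 4
4 → 4² = 16
16 → 1² + 6² = 37
37 → 3² + 7² = 58
58 → 5² + 8² = 89  — 89 repeats.
That took 14 steps.

14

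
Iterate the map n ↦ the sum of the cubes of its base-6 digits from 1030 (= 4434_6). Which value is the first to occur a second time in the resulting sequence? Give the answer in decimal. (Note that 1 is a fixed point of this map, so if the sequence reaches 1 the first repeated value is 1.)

28

1030 = (4,4,3,4)_6 → 219
219 = (1,0,0,3)_6 → 28
28 = (4,4)_6 → 128
128 = (3,3,2)_6 → 62
62 = (1,4,2)_6 → 73
73 = (2,0,1)_6 → 9
9 = (1,3)_6 → 28  — 28 already appeared earlier.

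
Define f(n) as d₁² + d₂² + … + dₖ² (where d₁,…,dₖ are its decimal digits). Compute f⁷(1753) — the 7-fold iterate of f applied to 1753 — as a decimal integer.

1753 → 1² + 7² + 5² + 3² = 1 + 49 + 25 + 9 = 84
84 → 8² + 4² = 64 + 16 = 80
80 → 8² + 0² = 64 + 0 = 64
64 → 6² + 4² = 36 + 16 = 52
52 → 5² + 2² = 25 + 4 = 29
29 → 2² + 9² = 4 + 81 = 85
85 → 8² + 5² = 64 + 25 = 89

89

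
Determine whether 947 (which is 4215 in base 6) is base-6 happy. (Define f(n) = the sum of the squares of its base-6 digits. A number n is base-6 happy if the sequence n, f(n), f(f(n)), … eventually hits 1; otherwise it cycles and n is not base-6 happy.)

not base-6 happy

947 = (4,2,1,5)_6 → 4² + 2² + 1² + 5² = 46
46 = (1,1,4)_6 → 1² + 1² + 4² = 18
18 = (3,0)_6 → 3² + 0² = 9
9 = (1,3)_6 → 1² + 3² = 10
10 = (1,4)_6 → 1² + 4² = 17
17 = (2,5)_6 → 2² + 5² = 29
29 = (4,5)_6 → 4² + 5² = 41
41 = (1,0,5)_6 → 1² + 0² + 5² = 26
26 = (4,2)_6 → 4² + 2² = 20
20 = (3,2)_6 → 3² + 2² = 13
13 = (2,1)_6 → 2² + 1² = 5
5 = (5)_6 → 5² = 25
25 = (4,1)_6 → 4² + 1² = 17  — 17 already seen; the sequence cycles without reaching 1.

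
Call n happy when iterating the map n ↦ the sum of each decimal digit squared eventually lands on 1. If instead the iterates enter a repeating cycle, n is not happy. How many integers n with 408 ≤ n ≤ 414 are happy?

1

408: 408 → 80 → 64 → 52 → 29 → 85 → 89 → 145 → 42 → 20 → 4 → 16 → 37 → 58 → 89  — not happy
409: 409 → 97 → 130 → 10 → 1  — happy
410: 410 → 17 → 50 → 25 → 29 → 85 → 89 → 145 → 42 → 20 → 4 → 16 → 37 → 58 → 89  — not happy
411: 411 → 18 → 65 → 61 → 37 → 58 → 89 → 145 → 42 → 20 → 4 → 16 → 37  — not happy
412: 412 → 21 → 5 → 25 → 29 → 85 → 89 → 145 → 42 → 20 → 4 → 16 → 37 → 58 → 89  — not happy
413: 413 → 26 → 40 → 16 → 37 → 58 → 89 → 145 → 42 → 20 → 4 → 16  — not happy
414: 414 → 33 → 18 → 65 → 61 → 37 → 58 → 89 → 145 → 42 → 20 → 4 → 16 → 37  — not happy
happy: 409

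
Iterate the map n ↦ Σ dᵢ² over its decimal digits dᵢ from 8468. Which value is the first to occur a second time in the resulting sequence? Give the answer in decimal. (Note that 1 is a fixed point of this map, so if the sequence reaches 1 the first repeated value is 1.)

8468 → 8² + 4² + 6² + 8² = 64 + 16 + 36 + 64 = 180
180 → 1² + 8² + 0² = 1 + 64 + 0 = 65
65 → 6² + 5² = 36 + 25 = 61
61 → 6² + 1² = 36 + 1 = 37
37 → 3² + 7² = 9 + 49 = 58
58 → 5² + 8² = 25 + 64 = 89
89 → 8² + 9² = 64 + 81 = 145
145 → 1² + 4² + 5² = 1 + 16 + 25 = 42
42 → 4² + 2² = 16 + 4 = 20
20 → 2² + 0² = 4 + 0 = 4
4 → 4² = 16
16 → 1² + 6² = 1 + 36 = 37  — 37 already appeared earlier.

37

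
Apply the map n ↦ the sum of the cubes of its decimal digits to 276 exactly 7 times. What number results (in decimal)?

276 → 2³ + 7³ + 6³ = 567
567 → 5³ + 6³ + 7³ = 684
684 → 6³ + 8³ + 4³ = 792
792 → 7³ + 9³ + 2³ = 1080
1080 → 1³ + 0³ + 8³ + 0³ = 513
513 → 5³ + 1³ + 3³ = 153
153 → 1³ + 5³ + 3³ = 153

153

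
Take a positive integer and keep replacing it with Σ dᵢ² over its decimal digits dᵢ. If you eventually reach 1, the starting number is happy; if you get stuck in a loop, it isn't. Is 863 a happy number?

happy

863 → 8² + 6² + 3² = 64 + 36 + 9 = 109
109 → 1² + 0² + 9² = 1 + 0 + 81 = 82
82 → 8² + 2² = 64 + 4 = 68
68 → 6² + 8² = 36 + 64 = 100
100 → 1² + 0² + 0² = 1 + 0 + 0 = 1  — reached 1.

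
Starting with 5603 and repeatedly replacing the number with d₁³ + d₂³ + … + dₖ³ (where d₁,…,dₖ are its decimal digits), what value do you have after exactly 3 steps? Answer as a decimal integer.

5603 → 5³ + 6³ + 0³ + 3³ = 125 + 216 + 0 + 27 = 368
368 → 3³ + 6³ + 8³ = 27 + 216 + 512 = 755
755 → 7³ + 5³ + 5³ = 343 + 125 + 125 = 593

593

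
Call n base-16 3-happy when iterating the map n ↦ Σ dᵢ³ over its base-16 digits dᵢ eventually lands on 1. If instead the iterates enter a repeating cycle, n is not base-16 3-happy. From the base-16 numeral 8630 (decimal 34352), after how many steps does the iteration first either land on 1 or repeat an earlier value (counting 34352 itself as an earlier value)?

10

34352 = (8,6,3,0)_16 → 8³ + 6³ + 3³ + 0³ = 755
755 = (2,15,3)_16 → 2³ + 15³ + 3³ = 3410
3410 = (13,5,2)_16 → 13³ + 5³ + 2³ = 2330
2330 = (9,1,10)_16 → 9³ + 1³ + 10³ = 1730
1730 = (6,12,2)_16 → 6³ + 12³ + 2³ = 1952
1952 = (7,10,0)_16 → 7³ + 10³ + 0³ = 1343
1343 = (5,3,15)_16 → 5³ + 3³ + 15³ = 3527
3527 = (13,12,7)_16 → 13³ + 12³ + 7³ = 4268
4268 = (1,0,10,12)_16 → 1³ + 0³ + 10³ + 12³ = 2729
2729 = (10,10,9)_16 → 10³ + 10³ + 9³ = 2729  — 2729 repeats.
That took 10 steps.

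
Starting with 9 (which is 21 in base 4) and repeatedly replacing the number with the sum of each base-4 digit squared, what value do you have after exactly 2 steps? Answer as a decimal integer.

9 = (2,1)_4 → 2² + 1² = 4 + 1 = 5
5 = (1,1)_4 → 1² + 1² = 1 + 1 = 2

2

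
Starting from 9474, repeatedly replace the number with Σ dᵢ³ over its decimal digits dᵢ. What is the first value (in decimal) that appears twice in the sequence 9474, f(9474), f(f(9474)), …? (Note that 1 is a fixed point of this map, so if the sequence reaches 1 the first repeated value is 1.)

153

9474 → 1200
1200 → 9
9 → 729
729 → 1080
1080 → 513
513 → 153
153 → 153  — 153 already appeared earlier.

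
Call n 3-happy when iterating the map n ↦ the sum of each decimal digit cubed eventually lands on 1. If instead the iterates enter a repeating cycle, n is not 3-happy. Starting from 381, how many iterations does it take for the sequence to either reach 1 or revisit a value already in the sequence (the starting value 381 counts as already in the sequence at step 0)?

7

381 → 3³ + 8³ + 1³ = 540
540 → 5³ + 4³ + 0³ = 189
189 → 1³ + 8³ + 9³ = 1242
1242 → 1³ + 2³ + 4³ + 2³ = 81
81 → 8³ + 1³ = 513
513 → 5³ + 1³ + 3³ = 153
153 → 1³ + 5³ + 3³ = 153  — 153 repeats.
That took 7 steps.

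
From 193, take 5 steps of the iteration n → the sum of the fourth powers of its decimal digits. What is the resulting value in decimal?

8113

193 → 1⁴ + 9⁴ + 3⁴ = 1 + 6561 + 81 = 6643
6643 → 6⁴ + 6⁴ + 4⁴ + 3⁴ = 1296 + 1296 + 256 + 81 = 2929
2929 → 2⁴ + 9⁴ + 2⁴ + 9⁴ = 16 + 6561 + 16 + 6561 = 13154
13154 → 1⁴ + 3⁴ + 1⁴ + 5⁴ + 4⁴ = 1 + 81 + 1 + 625 + 256 = 964
964 → 9⁴ + 6⁴ + 4⁴ = 6561 + 1296 + 256 = 8113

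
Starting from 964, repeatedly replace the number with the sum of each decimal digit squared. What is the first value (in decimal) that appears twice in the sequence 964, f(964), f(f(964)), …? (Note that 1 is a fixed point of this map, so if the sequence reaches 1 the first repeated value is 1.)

1

964 → 9² + 6² + 4² = 81 + 36 + 16 = 133
133 → 1² + 3² + 3² = 1 + 9 + 9 = 19
19 → 1² + 9² = 1 + 81 = 82
82 → 8² + 2² = 64 + 4 = 68
68 → 6² + 8² = 36 + 64 = 100
100 → 1² + 0² + 0² = 1 + 0 + 0 = 1  — reached the fixed point 1.
1 → 1, so 1 is the first repeated value.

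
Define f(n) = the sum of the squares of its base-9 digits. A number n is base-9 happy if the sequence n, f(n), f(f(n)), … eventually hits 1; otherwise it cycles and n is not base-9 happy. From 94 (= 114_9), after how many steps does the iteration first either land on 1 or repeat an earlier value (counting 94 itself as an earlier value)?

94 = (1,1,4)_9 → 1² + 1² + 4² = 1 + 1 + 16 = 18
18 = (2,0)_9 → 2² + 0² = 4 + 0 = 4
4 = (4)_9 → 4² = 16
16 = (1,7)_9 → 1² + 7² = 1 + 49 = 50
50 = (5,5)_9 → 5² + 5² = 25 + 25 = 50  — 50 repeats.
That took 5 steps.

5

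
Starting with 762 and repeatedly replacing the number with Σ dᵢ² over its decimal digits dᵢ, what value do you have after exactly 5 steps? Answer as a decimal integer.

762 → 7² + 6² + 2² = 89
89 → 8² + 9² = 145
145 → 1² + 4² + 5² = 42
42 → 4² + 2² = 20
20 → 2² + 0² = 4

4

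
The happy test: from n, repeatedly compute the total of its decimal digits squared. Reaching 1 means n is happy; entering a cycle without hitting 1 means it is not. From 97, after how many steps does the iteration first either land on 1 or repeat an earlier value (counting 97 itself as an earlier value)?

97 → 9² + 7² = 130
130 → 1² + 3² + 0² = 10
10 → 1² + 0² = 1  — reached 1.
That took 3 steps.

3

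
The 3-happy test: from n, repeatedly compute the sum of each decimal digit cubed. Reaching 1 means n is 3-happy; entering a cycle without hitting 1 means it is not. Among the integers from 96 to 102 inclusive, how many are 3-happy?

1

96: 96 → 945 → 918 → 1242 → 81 → 513 → 153 → 153  (repeats 153)
97: 97 → 1072 → 352 → 160 → 217 → 352  (repeats 352)
98: 98 → 1241 → 74 → 407 → 407  (repeats 407)
99: 99 → 1458 → 702 → 351 → 153 → 153  (repeats 153)
100: 100 → 1  (reaches 1)
101: 101 → 2 → 8 → 512 → 134 → 92 → 737 → 713 → 371 → 371  (repeats 371)
102: 102 → 9 → 729 → 1080 → 513 → 153 → 153  (repeats 153)
3-happy: 100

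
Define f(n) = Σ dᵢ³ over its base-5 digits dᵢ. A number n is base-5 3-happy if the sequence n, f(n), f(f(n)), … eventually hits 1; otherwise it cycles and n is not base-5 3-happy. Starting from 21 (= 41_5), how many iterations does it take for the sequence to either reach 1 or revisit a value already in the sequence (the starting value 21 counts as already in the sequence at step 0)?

21 = (4,1)_5 → 65
65 = (2,3,0)_5 → 35
35 = (1,2,0)_5 → 9
9 = (1,4)_5 → 65  — 65 repeats.
That took 4 steps.

4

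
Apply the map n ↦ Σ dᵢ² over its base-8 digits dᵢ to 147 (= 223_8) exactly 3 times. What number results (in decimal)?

147 = (2,2,3)_8 → 2² + 2² + 3² = 17
17 = (2,1)_8 → 2² + 1² = 5
5 = (5)_8 → 5² = 25

25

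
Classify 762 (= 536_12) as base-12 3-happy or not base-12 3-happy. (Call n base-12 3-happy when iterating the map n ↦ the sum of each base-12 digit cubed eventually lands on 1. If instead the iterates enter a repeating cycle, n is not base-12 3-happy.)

base-12 3-happy

762 = (5,3,6)_12 → 368
368 = (2,6,8)_12 → 736
736 = (5,1,4)_12 → 190
190 = (1,3,10)_12 → 1028
1028 = (7,1,8)_12 → 856
856 = (5,11,4)_12 → 1520
1520 = (10,6,8)_12 → 1728
1728 = (1,0,0,0)_12 → 1  — reached 1.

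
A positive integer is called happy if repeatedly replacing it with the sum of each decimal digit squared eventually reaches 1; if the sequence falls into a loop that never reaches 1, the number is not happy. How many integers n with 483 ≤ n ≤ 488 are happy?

1

483: 483 → 89 → 145 → 42 → 20 → 4 → 16 → 37 → 58 → 89  (repeats 89)
484: 484 → 96 → 117 → 51 → 26 → 40 → 16 → 37 → 58 → 89 → 145 → 42 → 20 → 4 → 16  (repeats 16)
485: 485 → 105 → 26 → 40 → 16 → 37 → 58 → 89 → 145 → 42 → 20 → 4 → 16  (repeats 16)
486: 486 → 116 → 38 → 73 → 58 → 89 → 145 → 42 → 20 → 4 → 16 → 37 → 58  (repeats 58)
487: 487 → 129 → 86 → 100 → 1  (reaches 1)
488: 488 → 144 → 33 → 18 → 65 → 61 → 37 → 58 → 89 → 145 → 42 → 20 → 4 → 16 → 37  (repeats 37)
happy: 487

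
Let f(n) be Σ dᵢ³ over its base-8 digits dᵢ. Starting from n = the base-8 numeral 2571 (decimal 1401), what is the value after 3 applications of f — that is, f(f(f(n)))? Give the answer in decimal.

1401 = (2,5,7,1)_8 → 477
477 = (7,3,5)_8 → 495
495 = (7,5,7)_8 → 811

811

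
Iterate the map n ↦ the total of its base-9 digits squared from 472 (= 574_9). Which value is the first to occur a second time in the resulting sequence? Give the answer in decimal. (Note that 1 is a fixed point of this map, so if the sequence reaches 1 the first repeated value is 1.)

50

472 = (5,7,4)_9 → 5² + 7² + 4² = 90
90 = (1,1,0)_9 → 1² + 1² + 0² = 2
2 = (2)_9 → 2² = 4
4 = (4)_9 → 4² = 16
16 = (1,7)_9 → 1² + 7² = 50
50 = (5,5)_9 → 5² + 5² = 50  — 50 already appeared earlier.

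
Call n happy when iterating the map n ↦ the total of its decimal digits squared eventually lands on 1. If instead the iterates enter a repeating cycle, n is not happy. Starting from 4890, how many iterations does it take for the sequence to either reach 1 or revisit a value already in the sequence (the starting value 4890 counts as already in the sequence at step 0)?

12

4890 → 4² + 8² + 9² + 0² = 161
161 → 1² + 6² + 1² = 38
38 → 3² + 8² = 73
73 → 7² + 3² = 58
58 → 5² + 8² = 89
89 → 8² + 9² = 145
145 → 1² + 4² + 5² = 42
42 → 4² + 2² = 20
20 → 2² + 0² = 4
4 → 4² = 16
16 → 1² + 6² = 37
37 → 3² + 7² = 58  — 58 repeats.
That took 12 steps.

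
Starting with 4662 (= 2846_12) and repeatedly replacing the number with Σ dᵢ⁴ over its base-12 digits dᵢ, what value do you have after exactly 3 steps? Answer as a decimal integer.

20016

4662 = (2,8,4,6)_12 → 2⁴ + 8⁴ + 4⁴ + 6⁴ = 5664
5664 = (3,3,4,0)_12 → 3⁴ + 3⁴ + 4⁴ + 0⁴ = 418
418 = (2,10,10)_12 → 2⁴ + 10⁴ + 10⁴ = 20016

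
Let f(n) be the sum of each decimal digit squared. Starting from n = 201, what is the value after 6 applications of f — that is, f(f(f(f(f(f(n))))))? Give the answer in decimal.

201 → 2² + 0² + 1² = 4 + 0 + 1 = 5
5 → 5² = 25
25 → 2² + 5² = 4 + 25 = 29
29 → 2² + 9² = 4 + 81 = 85
85 → 8² + 5² = 64 + 25 = 89
89 → 8² + 9² = 64 + 81 = 145

145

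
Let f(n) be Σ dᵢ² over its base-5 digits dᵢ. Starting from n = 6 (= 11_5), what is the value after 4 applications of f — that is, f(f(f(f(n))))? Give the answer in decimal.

10

6 = (1,1)_5 → 1² + 1² = 1 + 1 = 2
2 = (2)_5 → 2² = 4
4 = (4)_5 → 4² = 16
16 = (3,1)_5 → 3² + 1² = 9 + 1 = 10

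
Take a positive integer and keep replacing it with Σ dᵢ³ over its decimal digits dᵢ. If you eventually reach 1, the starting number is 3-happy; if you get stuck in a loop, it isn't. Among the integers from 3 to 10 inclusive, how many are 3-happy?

3: 3 → 27 → 351 → 153 → 153  — not 3-happy
4: 4 → 64 → 280 → 520 → 133 → 55 → 250 → 133  — not 3-happy
5: 5 → 125 → 134 → 92 → 737 → 713 → 371 → 371  — not 3-happy
6: 6 → 216 → 225 → 141 → 66 → 432 → 99 → 1458 → 702 → 351 → 153 → 153  — not 3-happy
7: 7 → 343 → 118 → 514 → 190 → 730 → 370 → 370  — not 3-happy
8: 8 → 512 → 134 → 92 → 737 → 713 → 371 → 371  — not 3-happy
9: 9 → 729 → 1080 → 513 → 153 → 153  — not 3-happy
10: 10 → 1  — 3-happy
3-happy: 10

1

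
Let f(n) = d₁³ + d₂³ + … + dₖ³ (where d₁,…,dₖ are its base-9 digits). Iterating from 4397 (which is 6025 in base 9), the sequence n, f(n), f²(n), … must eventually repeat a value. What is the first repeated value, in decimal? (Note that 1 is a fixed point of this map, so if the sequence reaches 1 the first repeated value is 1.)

4397 = (6,0,2,5)_9 → 6³ + 0³ + 2³ + 5³ = 349
349 = (4,2,7)_9 → 4³ + 2³ + 7³ = 415
415 = (5,1,1)_9 → 5³ + 1³ + 1³ = 127
127 = (1,5,1)_9 → 1³ + 5³ + 1³ = 127  — 127 already appeared earlier.

127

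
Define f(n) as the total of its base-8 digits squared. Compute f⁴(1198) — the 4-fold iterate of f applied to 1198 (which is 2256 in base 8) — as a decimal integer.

26

1198 = (2,2,5,6)_8 → 2² + 2² + 5² + 6² = 69
69 = (1,0,5)_8 → 1² + 0² + 5² = 26
26 = (3,2)_8 → 3² + 2² = 13
13 = (1,5)_8 → 1² + 5² = 26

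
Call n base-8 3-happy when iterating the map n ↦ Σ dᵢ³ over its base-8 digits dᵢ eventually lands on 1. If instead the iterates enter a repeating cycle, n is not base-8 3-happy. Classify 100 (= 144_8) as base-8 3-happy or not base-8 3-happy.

100 = (1,4,4)_8 → 1³ + 4³ + 4³ = 129
129 = (2,0,1)_8 → 2³ + 0³ + 1³ = 9
9 = (1,1)_8 → 1³ + 1³ = 2
2 = (2)_8 → 2³ = 8
8 = (1,0)_8 → 1³ + 0³ = 1  — reached 1.

base-8 3-happy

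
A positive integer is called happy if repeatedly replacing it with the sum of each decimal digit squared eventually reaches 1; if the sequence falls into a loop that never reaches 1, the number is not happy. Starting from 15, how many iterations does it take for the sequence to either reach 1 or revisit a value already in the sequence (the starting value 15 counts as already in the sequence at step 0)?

11

15 → 1² + 5² = 1 + 25 = 26
26 → 2² + 6² = 4 + 36 = 40
40 → 4² + 0² = 16 + 0 = 16
16 → 1² + 6² = 1 + 36 = 37
37 → 3² + 7² = 9 + 49 = 58
58 → 5² + 8² = 25 + 64 = 89
89 → 8² + 9² = 64 + 81 = 145
145 → 1² + 4² + 5² = 1 + 16 + 25 = 42
42 → 4² + 2² = 16 + 4 = 20
20 → 2² + 0² = 4 + 0 = 4
4 → 4² = 16  — 16 repeats.
That took 11 steps.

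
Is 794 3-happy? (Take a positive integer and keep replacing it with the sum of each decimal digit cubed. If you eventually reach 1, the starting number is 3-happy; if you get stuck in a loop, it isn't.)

not 3-happy

794 → 7³ + 9³ + 4³ = 343 + 729 + 64 = 1136
1136 → 1³ + 1³ + 3³ + 6³ = 1 + 1 + 27 + 216 = 245
245 → 2³ + 4³ + 5³ = 8 + 64 + 125 = 197
197 → 1³ + 9³ + 7³ = 1 + 729 + 343 = 1073
1073 → 1³ + 0³ + 7³ + 3³ = 1 + 0 + 343 + 27 = 371
371 → 3³ + 7³ + 1³ = 27 + 343 + 1 = 371  — 371 already seen; the sequence cycles without reaching 1.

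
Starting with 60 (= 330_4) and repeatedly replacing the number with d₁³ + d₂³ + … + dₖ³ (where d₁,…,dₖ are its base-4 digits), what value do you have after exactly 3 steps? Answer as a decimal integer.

9

60 = (3,3,0)_4 → 3³ + 3³ + 0³ = 54
54 = (3,1,2)_4 → 3³ + 1³ + 2³ = 36
36 = (2,1,0)_4 → 2³ + 1³ + 0³ = 9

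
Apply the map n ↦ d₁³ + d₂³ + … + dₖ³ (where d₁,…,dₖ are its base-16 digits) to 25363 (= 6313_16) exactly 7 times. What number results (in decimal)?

1945

25363 = (6,3,1,3)_16 → 6³ + 3³ + 1³ + 3³ = 216 + 27 + 1 + 27 = 271
271 = (1,0,15)_16 → 1³ + 0³ + 15³ = 1 + 0 + 3375 = 3376
3376 = (13,3,0)_16 → 13³ + 3³ + 0³ = 2197 + 27 + 0 = 2224
2224 = (8,11,0)_16 → 8³ + 11³ + 0³ = 512 + 1331 + 0 = 1843
1843 = (7,3,3)_16 → 7³ + 3³ + 3³ = 343 + 27 + 27 = 397
397 = (1,8,13)_16 → 1³ + 8³ + 13³ = 1 + 512 + 2197 = 2710
2710 = (10,9,6)_16 → 10³ + 9³ + 6³ = 1000 + 729 + 216 = 1945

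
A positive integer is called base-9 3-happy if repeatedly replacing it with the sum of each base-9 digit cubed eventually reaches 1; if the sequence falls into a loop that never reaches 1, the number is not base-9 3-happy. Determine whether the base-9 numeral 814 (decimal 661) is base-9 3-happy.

661 = (8,1,4)_9 → 8³ + 1³ + 4³ = 577
577 = (7,1,1)_9 → 7³ + 1³ + 1³ = 345
345 = (4,2,3)_9 → 4³ + 2³ + 3³ = 99
99 = (1,2,0)_9 → 1³ + 2³ + 0³ = 9
9 = (1,0)_9 → 1³ + 0³ = 1  — reached 1.

base-9 3-happy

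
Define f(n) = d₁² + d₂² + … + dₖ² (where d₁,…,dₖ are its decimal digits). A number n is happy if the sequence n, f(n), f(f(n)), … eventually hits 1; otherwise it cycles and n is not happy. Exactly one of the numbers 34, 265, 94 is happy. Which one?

34: 34 → 25 → 29 → 85 → 89 → 145 → 42 → 20 → 4 → 16 → 37 → 58 → 89  — repeats 89 (not happy)
265: 265 → 65 → 61 → 37 → 58 → 89 → 145 → 42 → 20 → 4 → 16 → 37  — repeats 37 (not happy)
94: 94 → 97 → 130 → 10 → 1  — reaches 1 (happy)

94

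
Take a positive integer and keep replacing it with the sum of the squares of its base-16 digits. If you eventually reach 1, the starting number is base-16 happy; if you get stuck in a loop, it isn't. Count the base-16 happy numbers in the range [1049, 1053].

3

1049: 1049 → 98 → 40 → 68 → 32 → 4 → 16 → 1  — base-16 happy
1050: 1050 → 117 → 74 → 116 → 65 → 17 → 2 → 4 → 16 → 1  — base-16 happy
1051: 1051 → 138 → 164 → 116 → 65 → 17 → 2 → 4 → 16 → 1  — base-16 happy
1052: 1052 → 161 → 101 → 61 → 178 → 125 → 218 → 269 → 170 → 200 → 208 → 169 → 181 → 146 → 85 → 50 → 13 → 169  — not base-16 happy
1053: 1053 → 186 → 221 → 338 → 30 → 197 → 169 → 181 → 146 → 85 → 50 → 13 → 169  — not base-16 happy
base-16 happy: 1049, 1050, 1051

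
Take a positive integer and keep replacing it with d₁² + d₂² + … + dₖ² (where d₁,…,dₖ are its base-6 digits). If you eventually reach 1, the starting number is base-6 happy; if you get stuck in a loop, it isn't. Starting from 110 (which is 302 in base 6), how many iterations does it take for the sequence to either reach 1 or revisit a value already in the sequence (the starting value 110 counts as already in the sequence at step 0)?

110 = (3,0,2)_6 → 3² + 0² + 2² = 9 + 0 + 4 = 13
13 = (2,1)_6 → 2² + 1² = 4 + 1 = 5
5 = (5)_6 → 5² = 25
25 = (4,1)_6 → 4² + 1² = 16 + 1 = 17
17 = (2,5)_6 → 2² + 5² = 4 + 25 = 29
29 = (4,5)_6 → 4² + 5² = 16 + 25 = 41
41 = (1,0,5)_6 → 1² + 0² + 5² = 1 + 0 + 25 = 26
26 = (4,2)_6 → 4² + 2² = 16 + 4 = 20
20 = (3,2)_6 → 3² + 2² = 9 + 4 = 13  — 13 repeats.
That took 9 steps.

9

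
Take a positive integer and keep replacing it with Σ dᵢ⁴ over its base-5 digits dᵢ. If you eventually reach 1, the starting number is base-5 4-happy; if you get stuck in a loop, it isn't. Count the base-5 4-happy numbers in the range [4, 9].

4: 4 → 256 → 18 → 162 → 34 → 258 → 98 → 418 → 244 → 594 → 674 → 514 → 528 → 338 → 194 → 354 → 528  (repeats 528)
5: 5 → 1  (reaches 1)
6: 6 → 2 → 16 → 82 → 98 → 418 → 244 → 594 → 674 → 514 → 528 → 338 → 194 → 354 → 528  (repeats 528)
7: 7 → 17 → 97 → 353 → 353  (repeats 353)
8: 8 → 82 → 98 → 418 → 244 → 594 → 674 → 514 → 528 → 338 → 194 → 354 → 528  (repeats 528)
9: 9 → 257 → 33 → 83 → 163 → 99 → 593 → 499 → 849 → 595 → 593  (repeats 593)
base-5 4-happy: 5

1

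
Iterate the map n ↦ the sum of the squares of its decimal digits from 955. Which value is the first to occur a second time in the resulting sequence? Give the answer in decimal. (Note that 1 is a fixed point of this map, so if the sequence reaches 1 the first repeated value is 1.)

4

955 → 131
131 → 11
11 → 2
2 → 4
4 → 16
16 → 37
37 → 58
58 → 89
89 → 145
145 → 42
42 → 20
20 → 4  — 4 already appeared earlier.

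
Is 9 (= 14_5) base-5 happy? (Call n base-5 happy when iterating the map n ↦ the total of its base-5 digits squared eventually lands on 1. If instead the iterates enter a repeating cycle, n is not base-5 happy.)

9 = (1,4)_5 → 1² + 4² = 17
17 = (3,2)_5 → 3² + 2² = 13
13 = (2,3)_5 → 2² + 3² = 13  — 13 already seen; the sequence cycles without reaching 1.

not base-5 happy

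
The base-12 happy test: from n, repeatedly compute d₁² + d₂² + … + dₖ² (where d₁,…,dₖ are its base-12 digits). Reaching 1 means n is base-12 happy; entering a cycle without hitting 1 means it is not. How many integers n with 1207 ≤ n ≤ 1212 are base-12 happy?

1

1207: 1207 → 129 → 181 → 11 → 121 → 101 → 89 → 74 → 40 → 25 → 5 → 25  — not base-12 happy
1208: 1208 → 144 → 1  — base-12 happy
1209: 1209 → 161 → 27 → 13 → 2 → 4 → 16 → 17 → 26 → 8 → 64 → 41 → 34 → 104 → 128 → 164 → 66 → 61 → 26  — not base-12 happy
1210: 1210 → 180 → 10 → 100 → 80 → 100  — not base-12 happy
1211: 1211 → 201 → 98 → 68 → 89 → 74 → 40 → 25 → 5 → 25  — not base-12 happy
1212: 1212 → 89 → 74 → 40 → 25 → 5 → 25  — not base-12 happy
base-12 happy: 1208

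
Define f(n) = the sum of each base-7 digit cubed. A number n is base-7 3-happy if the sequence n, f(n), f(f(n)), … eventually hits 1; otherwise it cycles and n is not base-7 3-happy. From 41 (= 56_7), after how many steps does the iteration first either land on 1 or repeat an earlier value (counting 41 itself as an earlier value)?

41 = (5,6)_7 → 5³ + 6³ = 125 + 216 = 341
341 = (6,6,5)_7 → 6³ + 6³ + 5³ = 216 + 216 + 125 = 557
557 = (1,4,2,4)_7 → 1³ + 4³ + 2³ + 4³ = 1 + 64 + 8 + 64 = 137
137 = (2,5,4)_7 → 2³ + 5³ + 4³ = 8 + 125 + 64 = 197
197 = (4,0,1)_7 → 4³ + 0³ + 1³ = 64 + 0 + 1 = 65
65 = (1,2,2)_7 → 1³ + 2³ + 2³ = 1 + 8 + 8 = 17
17 = (2,3)_7 → 2³ + 3³ = 8 + 27 = 35
35 = (5,0)_7 → 5³ + 0³ = 125 + 0 = 125
125 = (2,3,6)_7 → 2³ + 3³ + 6³ = 8 + 27 + 216 = 251
251 = (5,0,6)_7 → 5³ + 0³ + 6³ = 125 + 0 + 216 = 341  — 341 repeats.
That took 10 steps.

10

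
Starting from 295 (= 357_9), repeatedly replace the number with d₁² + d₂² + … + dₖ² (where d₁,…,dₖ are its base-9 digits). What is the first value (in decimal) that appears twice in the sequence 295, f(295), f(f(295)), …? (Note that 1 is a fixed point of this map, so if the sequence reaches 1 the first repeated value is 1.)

53

295 = (3,5,7)_9 → 83
83 = (1,0,2)_9 → 5
5 = (5)_9 → 25
25 = (2,7)_9 → 53
53 = (5,8)_9 → 89
89 = (1,0,8)_9 → 65
65 = (7,2)_9 → 53  — 53 already appeared earlier.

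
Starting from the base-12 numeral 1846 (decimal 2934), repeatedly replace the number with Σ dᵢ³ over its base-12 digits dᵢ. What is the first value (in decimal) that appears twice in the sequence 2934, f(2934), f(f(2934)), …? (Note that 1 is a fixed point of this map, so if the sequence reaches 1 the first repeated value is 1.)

2934 = (1,8,4,6)_12 → 1³ + 8³ + 4³ + 6³ = 1 + 512 + 64 + 216 = 793
793 = (5,6,1)_12 → 5³ + 6³ + 1³ = 125 + 216 + 1 = 342
342 = (2,4,6)_12 → 2³ + 4³ + 6³ = 8 + 64 + 216 = 288
288 = (2,0,0)_12 → 2³ + 0³ + 0³ = 8 + 0 + 0 = 8
8 = (8)_12 → 8³ = 512
512 = (3,6,8)_12 → 3³ + 6³ + 8³ = 27 + 216 + 512 = 755
755 = (5,2,11)_12 → 5³ + 2³ + 11³ = 125 + 8 + 1331 = 1464
1464 = (10,2,0)_12 → 10³ + 2³ + 0³ = 1000 + 8 + 0 = 1008
1008 = (7,0,0)_12 → 7³ + 0³ + 0³ = 343 + 0 + 0 = 343
343 = (2,4,7)_12 → 2³ + 4³ + 7³ = 8 + 64 + 343 = 415
415 = (2,10,7)_12 → 2³ + 10³ + 7³ = 8 + 1000 + 343 = 1351
1351 = (9,4,7)_12 → 9³ + 4³ + 7³ = 729 + 64 + 343 = 1136
1136 = (7,10,8)_12 → 7³ + 10³ + 8³ = 343 + 1000 + 512 = 1855
1855 = (1,0,10,7)_12 → 1³ + 0³ + 10³ + 7³ = 1 + 0 + 1000 + 343 = 1344
1344 = (9,4,0)_12 → 9³ + 4³ + 0³ = 729 + 64 + 0 = 793  — 793 already appeared earlier.

793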